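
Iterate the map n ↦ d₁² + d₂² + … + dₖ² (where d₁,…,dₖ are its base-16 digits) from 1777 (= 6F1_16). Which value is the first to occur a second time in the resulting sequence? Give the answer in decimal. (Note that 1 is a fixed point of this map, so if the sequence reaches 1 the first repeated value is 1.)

169

1777 = (6,15,1)_16 → 6² + 15² + 1² = 36 + 225 + 1 = 262
262 = (1,0,6)_16 → 1² + 0² + 6² = 1 + 0 + 36 = 37
37 = (2,5)_16 → 2² + 5² = 4 + 25 = 29
29 = (1,13)_16 → 1² + 13² = 1 + 169 = 170
170 = (10,10)_16 → 10² + 10² = 100 + 100 = 200
200 = (12,8)_16 → 12² + 8² = 144 + 64 = 208
208 = (13,0)_16 → 13² + 0² = 169 + 0 = 169
169 = (10,9)_16 → 10² + 9² = 100 + 81 = 181
181 = (11,5)_16 → 11² + 5² = 121 + 25 = 146
146 = (9,2)_16 → 9² + 2² = 81 + 4 = 85
85 = (5,5)_16 → 5² + 5² = 25 + 25 = 50
50 = (3,2)_16 → 3² + 2² = 9 + 4 = 13
13 = (13)_16 → 13² = 169  — 169 already appeared earlier.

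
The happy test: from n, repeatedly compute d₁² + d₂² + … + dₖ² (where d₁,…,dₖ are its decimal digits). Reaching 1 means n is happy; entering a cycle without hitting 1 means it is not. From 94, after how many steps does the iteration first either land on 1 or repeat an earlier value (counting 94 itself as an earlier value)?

94 → 9² + 4² = 81 + 16 = 97
97 → 9² + 7² = 81 + 49 = 130
130 → 1² + 3² + 0² = 1 + 9 + 0 = 10
10 → 1² + 0² = 1 + 0 = 1  — reached 1.
That took 4 steps.

4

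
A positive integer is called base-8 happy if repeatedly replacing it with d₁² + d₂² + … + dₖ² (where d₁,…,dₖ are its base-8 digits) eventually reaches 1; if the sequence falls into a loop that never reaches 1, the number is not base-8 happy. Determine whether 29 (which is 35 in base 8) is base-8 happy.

not base-8 happy

29 = (3,5)_8 → 3² + 5² = 9 + 25 = 34
34 = (4,2)_8 → 4² + 2² = 16 + 4 = 20
20 = (2,4)_8 → 2² + 4² = 4 + 16 = 20  — 20 already seen; the sequence cycles without reaching 1.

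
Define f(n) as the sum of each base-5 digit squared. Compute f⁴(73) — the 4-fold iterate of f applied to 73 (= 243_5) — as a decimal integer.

73 = (2,4,3)_5 → 2² + 4² + 3² = 29
29 = (1,0,4)_5 → 1² + 0² + 4² = 17
17 = (3,2)_5 → 3² + 2² = 13
13 = (2,3)_5 → 2² + 3² = 13

13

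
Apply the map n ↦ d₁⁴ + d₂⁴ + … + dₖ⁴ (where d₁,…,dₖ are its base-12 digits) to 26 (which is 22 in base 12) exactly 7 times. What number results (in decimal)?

26 = (2,2)_12 → 2⁴ + 2⁴ = 32
32 = (2,8)_12 → 2⁴ + 8⁴ = 4112
4112 = (2,4,6,8)_12 → 2⁴ + 4⁴ + 6⁴ + 8⁴ = 5664
5664 = (3,3,4,0)_12 → 3⁴ + 3⁴ + 4⁴ + 0⁴ = 418
418 = (2,10,10)_12 → 2⁴ + 10⁴ + 10⁴ = 20016
20016 = (11,7,0,0)_12 → 11⁴ + 7⁴ + 0⁴ + 0⁴ = 17042
17042 = (9,10,4,2)_12 → 9⁴ + 10⁴ + 4⁴ + 2⁴ = 16833

16833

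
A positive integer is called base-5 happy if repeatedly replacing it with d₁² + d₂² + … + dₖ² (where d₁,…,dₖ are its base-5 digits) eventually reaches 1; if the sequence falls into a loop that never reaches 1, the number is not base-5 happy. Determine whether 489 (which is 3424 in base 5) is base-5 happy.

489 = (3,4,2,4)_5 → 45
45 = (1,4,0)_5 → 17
17 = (3,2)_5 → 13
13 = (2,3)_5 → 13  — 13 already seen; the sequence cycles without reaching 1.

not base-5 happy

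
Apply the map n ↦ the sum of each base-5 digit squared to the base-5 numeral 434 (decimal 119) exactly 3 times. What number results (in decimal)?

119 = (4,3,4)_5 → 4² + 3² + 4² = 16 + 9 + 16 = 41
41 = (1,3,1)_5 → 1² + 3² + 1² = 1 + 9 + 1 = 11
11 = (2,1)_5 → 2² + 1² = 4 + 1 = 5

5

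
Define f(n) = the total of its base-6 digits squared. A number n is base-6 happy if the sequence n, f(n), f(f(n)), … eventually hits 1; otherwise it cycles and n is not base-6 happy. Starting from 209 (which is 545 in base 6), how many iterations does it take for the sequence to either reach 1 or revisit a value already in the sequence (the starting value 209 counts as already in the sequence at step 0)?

209 = (5,4,5)_6 → 5² + 4² + 5² = 66
66 = (1,5,0)_6 → 1² + 5² + 0² = 26
26 = (4,2)_6 → 4² + 2² = 20
20 = (3,2)_6 → 3² + 2² = 13
13 = (2,1)_6 → 2² + 1² = 5
5 = (5)_6 → 5² = 25
25 = (4,1)_6 → 4² + 1² = 17
17 = (2,5)_6 → 2² + 5² = 29
29 = (4,5)_6 → 4² + 5² = 41
41 = (1,0,5)_6 → 1² + 0² + 5² = 26  — 26 repeats.
That took 10 steps.

10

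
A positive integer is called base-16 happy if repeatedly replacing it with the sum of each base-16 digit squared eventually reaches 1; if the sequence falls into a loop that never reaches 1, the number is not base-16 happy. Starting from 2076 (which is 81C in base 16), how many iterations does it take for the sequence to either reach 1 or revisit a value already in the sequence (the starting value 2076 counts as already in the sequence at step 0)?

11

2076 = (8,1,12)_16 → 8² + 1² + 12² = 209
209 = (13,1)_16 → 13² + 1² = 170
170 = (10,10)_16 → 10² + 10² = 200
200 = (12,8)_16 → 12² + 8² = 208
208 = (13,0)_16 → 13² + 0² = 169
169 = (10,9)_16 → 10² + 9² = 181
181 = (11,5)_16 → 11² + 5² = 146
146 = (9,2)_16 → 9² + 2² = 85
85 = (5,5)_16 → 5² + 5² = 50
50 = (3,2)_16 → 3² + 2² = 13
13 = (13)_16 → 13² = 169  — 169 repeats.
That took 11 steps.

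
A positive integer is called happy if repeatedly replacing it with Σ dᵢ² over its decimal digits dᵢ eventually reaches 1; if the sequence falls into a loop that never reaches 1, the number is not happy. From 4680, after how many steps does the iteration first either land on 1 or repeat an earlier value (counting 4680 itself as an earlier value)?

12

4680 → 4² + 6² + 8² + 0² = 16 + 36 + 64 + 0 = 116
116 → 1² + 1² + 6² = 1 + 1 + 36 = 38
38 → 3² + 8² = 9 + 64 = 73
73 → 7² + 3² = 49 + 9 = 58
58 → 5² + 8² = 25 + 64 = 89
89 → 8² + 9² = 64 + 81 = 145
145 → 1² + 4² + 5² = 1 + 16 + 25 = 42
42 → 4² + 2² = 16 + 4 = 20
20 → 2² + 0² = 4 + 0 = 4
4 → 4² = 16
16 → 1² + 6² = 1 + 36 = 37
37 → 3² + 7² = 9 + 49 = 58  — 58 repeats.
That took 12 steps.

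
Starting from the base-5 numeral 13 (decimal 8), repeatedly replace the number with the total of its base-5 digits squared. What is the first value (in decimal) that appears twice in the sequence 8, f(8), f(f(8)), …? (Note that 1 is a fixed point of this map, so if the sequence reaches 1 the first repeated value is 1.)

8 = (1,3)_5 → 1² + 3² = 1 + 9 = 10
10 = (2,0)_5 → 2² + 0² = 4 + 0 = 4
4 = (4)_5 → 4² = 16
16 = (3,1)_5 → 3² + 1² = 9 + 1 = 10  — 10 already appeared earlier.

10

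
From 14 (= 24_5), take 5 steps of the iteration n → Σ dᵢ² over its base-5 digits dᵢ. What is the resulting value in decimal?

16

14 = (2,4)_5 → 2² + 4² = 20
20 = (4,0)_5 → 4² + 0² = 16
16 = (3,1)_5 → 3² + 1² = 10
10 = (2,0)_5 → 2² + 0² = 4
4 = (4)_5 → 4² = 16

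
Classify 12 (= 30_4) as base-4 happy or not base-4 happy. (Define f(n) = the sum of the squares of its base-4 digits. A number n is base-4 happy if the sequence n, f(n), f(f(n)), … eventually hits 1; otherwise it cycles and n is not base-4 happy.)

base-4 happy

12 = (3,0)_4 → 3² + 0² = 9
9 = (2,1)_4 → 2² + 1² = 5
5 = (1,1)_4 → 1² + 1² = 2
2 = (2)_4 → 2² = 4
4 = (1,0)_4 → 1² + 0² = 1  — reached 1.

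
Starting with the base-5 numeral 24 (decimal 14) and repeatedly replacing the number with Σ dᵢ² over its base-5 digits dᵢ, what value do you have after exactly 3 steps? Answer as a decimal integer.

14 = (2,4)_5 → 2² + 4² = 4 + 16 = 20
20 = (4,0)_5 → 4² + 0² = 16 + 0 = 16
16 = (3,1)_5 → 3² + 1² = 9 + 1 = 10

10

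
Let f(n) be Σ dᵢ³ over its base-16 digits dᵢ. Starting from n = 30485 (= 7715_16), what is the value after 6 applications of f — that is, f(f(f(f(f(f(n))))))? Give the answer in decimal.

1457

30485 = (7,7,1,5)_16 → 7³ + 7³ + 1³ + 5³ = 343 + 343 + 1 + 125 = 812
812 = (3,2,12)_16 → 3³ + 2³ + 12³ = 27 + 8 + 1728 = 1763
1763 = (6,14,3)_16 → 6³ + 14³ + 3³ = 216 + 2744 + 27 = 2987
2987 = (11,10,11)_16 → 11³ + 10³ + 11³ = 1331 + 1000 + 1331 = 3662
3662 = (14,4,14)_16 → 14³ + 4³ + 14³ = 2744 + 64 + 2744 = 5552
5552 = (1,5,11,0)_16 → 1³ + 5³ + 11³ + 0³ = 1 + 125 + 1331 + 0 = 1457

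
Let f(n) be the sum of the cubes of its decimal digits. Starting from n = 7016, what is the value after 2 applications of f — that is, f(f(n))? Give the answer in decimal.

7016 → 7³ + 0³ + 1³ + 6³ = 560
560 → 5³ + 6³ + 0³ = 341

341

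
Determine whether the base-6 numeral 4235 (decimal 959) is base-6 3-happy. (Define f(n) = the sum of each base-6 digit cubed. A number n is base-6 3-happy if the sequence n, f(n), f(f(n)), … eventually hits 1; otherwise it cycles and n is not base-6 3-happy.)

not base-6 3-happy

959 = (4,2,3,5)_6 → 4³ + 2³ + 3³ + 5³ = 224
224 = (1,0,1,2)_6 → 1³ + 0³ + 1³ + 2³ = 10
10 = (1,4)_6 → 1³ + 4³ = 65
65 = (1,4,5)_6 → 1³ + 4³ + 5³ = 190
190 = (5,1,4)_6 → 5³ + 1³ + 4³ = 190  — 190 already seen; the sequence cycles without reaching 1.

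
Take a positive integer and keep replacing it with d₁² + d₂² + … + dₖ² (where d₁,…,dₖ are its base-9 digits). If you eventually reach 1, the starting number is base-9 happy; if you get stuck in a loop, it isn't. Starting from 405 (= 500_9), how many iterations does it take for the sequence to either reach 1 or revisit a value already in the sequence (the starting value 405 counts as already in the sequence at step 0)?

5

405 = (5,0,0)_9 → 25
25 = (2,7)_9 → 53
53 = (5,8)_9 → 89
89 = (1,0,8)_9 → 65
65 = (7,2)_9 → 53  — 53 repeats.
That took 5 steps.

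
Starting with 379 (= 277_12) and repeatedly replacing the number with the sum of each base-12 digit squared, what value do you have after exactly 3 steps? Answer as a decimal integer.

379 = (2,7,7)_12 → 102
102 = (8,6)_12 → 100
100 = (8,4)_12 → 80

80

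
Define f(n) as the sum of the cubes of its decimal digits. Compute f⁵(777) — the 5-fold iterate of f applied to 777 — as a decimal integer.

777 → 7³ + 7³ + 7³ = 343 + 343 + 343 = 1029
1029 → 1³ + 0³ + 2³ + 9³ = 1 + 0 + 8 + 729 = 738
738 → 7³ + 3³ + 8³ = 343 + 27 + 512 = 882
882 → 8³ + 8³ + 2³ = 512 + 512 + 8 = 1032
1032 → 1³ + 0³ + 3³ + 2³ = 1 + 0 + 27 + 8 = 36

36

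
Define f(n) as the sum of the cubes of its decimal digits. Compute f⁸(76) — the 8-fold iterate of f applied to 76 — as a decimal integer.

76 → 7³ + 6³ = 559
559 → 5³ + 5³ + 9³ = 979
979 → 9³ + 7³ + 9³ = 1801
1801 → 1³ + 8³ + 0³ + 1³ = 514
514 → 5³ + 1³ + 4³ = 190
190 → 1³ + 9³ + 0³ = 730
730 → 7³ + 3³ + 0³ = 370
370 → 3³ + 7³ + 0³ = 370

370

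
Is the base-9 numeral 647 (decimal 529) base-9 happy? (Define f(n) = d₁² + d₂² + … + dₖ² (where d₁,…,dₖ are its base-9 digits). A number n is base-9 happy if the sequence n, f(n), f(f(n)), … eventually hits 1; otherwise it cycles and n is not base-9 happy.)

base-9 happy

529 = (6,4,7)_9 → 6² + 4² + 7² = 36 + 16 + 49 = 101
101 = (1,2,2)_9 → 1² + 2² + 2² = 1 + 4 + 4 = 9
9 = (1,0)_9 → 1² + 0² = 1 + 0 = 1  — reached 1.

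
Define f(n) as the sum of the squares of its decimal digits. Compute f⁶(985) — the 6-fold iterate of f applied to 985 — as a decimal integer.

985 → 9² + 8² + 5² = 81 + 64 + 25 = 170
170 → 1² + 7² + 0² = 1 + 49 + 0 = 50
50 → 5² + 0² = 25 + 0 = 25
25 → 2² + 5² = 4 + 25 = 29
29 → 2² + 9² = 4 + 81 = 85
85 → 8² + 5² = 64 + 25 = 89

89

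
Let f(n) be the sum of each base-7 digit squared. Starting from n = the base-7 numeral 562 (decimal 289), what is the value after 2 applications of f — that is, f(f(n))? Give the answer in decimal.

289 = (5,6,2)_7 → 5² + 6² + 2² = 65
65 = (1,2,2)_7 → 1² + 2² + 2² = 9

9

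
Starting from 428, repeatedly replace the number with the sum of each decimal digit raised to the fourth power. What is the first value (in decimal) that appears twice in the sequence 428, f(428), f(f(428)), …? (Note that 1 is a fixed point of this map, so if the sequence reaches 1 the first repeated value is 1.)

428 → 4⁴ + 2⁴ + 8⁴ = 4368
4368 → 4⁴ + 3⁴ + 6⁴ + 8⁴ = 5729
5729 → 5⁴ + 7⁴ + 2⁴ + 9⁴ = 9603
9603 → 9⁴ + 6⁴ + 0⁴ + 3⁴ = 7938
7938 → 7⁴ + 9⁴ + 3⁴ + 8⁴ = 13139
13139 → 1⁴ + 3⁴ + 1⁴ + 3⁴ + 9⁴ = 6725
6725 → 6⁴ + 7⁴ + 2⁴ + 5⁴ = 4338
4338 → 4⁴ + 3⁴ + 3⁴ + 8⁴ = 4514
4514 → 4⁴ + 5⁴ + 1⁴ + 4⁴ = 1138
1138 → 1⁴ + 1⁴ + 3⁴ + 8⁴ = 4179
4179 → 4⁴ + 1⁴ + 7⁴ + 9⁴ = 9219
9219 → 9⁴ + 2⁴ + 1⁴ + 9⁴ = 13139  — 13139 already appeared earlier.

13139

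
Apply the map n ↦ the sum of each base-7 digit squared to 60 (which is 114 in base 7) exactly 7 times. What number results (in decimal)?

16

60 = (1,1,4)_7 → 1² + 1² + 4² = 18
18 = (2,4)_7 → 2² + 4² = 20
20 = (2,6)_7 → 2² + 6² = 40
40 = (5,5)_7 → 5² + 5² = 50
50 = (1,0,1)_7 → 1² + 0² + 1² = 2
2 = (2)_7 → 2² = 4
4 = (4)_7 → 4² = 16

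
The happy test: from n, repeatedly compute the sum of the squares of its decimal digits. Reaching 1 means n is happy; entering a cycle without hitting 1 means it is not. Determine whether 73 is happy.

not happy

73 → 7² + 3² = 49 + 9 = 58
58 → 5² + 8² = 25 + 64 = 89
89 → 8² + 9² = 64 + 81 = 145
145 → 1² + 4² + 5² = 1 + 16 + 25 = 42
42 → 4² + 2² = 16 + 4 = 20
20 → 2² + 0² = 4 + 0 = 4
4 → 4² = 16
16 → 1² + 6² = 1 + 36 = 37
37 → 3² + 7² = 9 + 49 = 58  — 58 already seen; the sequence cycles without reaching 1.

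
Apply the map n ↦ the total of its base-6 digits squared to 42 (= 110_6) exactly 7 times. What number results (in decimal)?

25

42 = (1,1,0)_6 → 1² + 1² + 0² = 2
2 = (2)_6 → 2² = 4
4 = (4)_6 → 4² = 16
16 = (2,4)_6 → 2² + 4² = 20
20 = (3,2)_6 → 3² + 2² = 13
13 = (2,1)_6 → 2² + 1² = 5
5 = (5)_6 → 5² = 25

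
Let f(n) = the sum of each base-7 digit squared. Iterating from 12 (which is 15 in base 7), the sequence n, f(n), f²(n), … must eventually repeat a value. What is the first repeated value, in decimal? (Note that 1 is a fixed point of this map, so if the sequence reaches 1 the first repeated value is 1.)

10

12 = (1,5)_7 → 1² + 5² = 26
26 = (3,5)_7 → 3² + 5² = 34
34 = (4,6)_7 → 4² + 6² = 52
52 = (1,0,3)_7 → 1² + 0² + 3² = 10
10 = (1,3)_7 → 1² + 3² = 10  — 10 already appeared earlier.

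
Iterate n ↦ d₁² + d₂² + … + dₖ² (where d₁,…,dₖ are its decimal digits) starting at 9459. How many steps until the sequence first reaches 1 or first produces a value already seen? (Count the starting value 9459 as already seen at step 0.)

4

9459 → 9² + 4² + 5² + 9² = 203
203 → 2² + 0² + 3² = 13
13 → 1² + 3² = 10
10 → 1² + 0² = 1  — reached 1.
That took 4 steps.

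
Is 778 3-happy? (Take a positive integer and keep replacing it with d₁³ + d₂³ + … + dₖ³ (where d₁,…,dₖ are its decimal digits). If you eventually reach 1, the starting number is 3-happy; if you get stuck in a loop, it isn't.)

3-happy

778 → 7³ + 7³ + 8³ = 1198
1198 → 1³ + 1³ + 9³ + 8³ = 1243
1243 → 1³ + 2³ + 4³ + 3³ = 100
100 → 1³ + 0³ + 0³ = 1  — reached 1.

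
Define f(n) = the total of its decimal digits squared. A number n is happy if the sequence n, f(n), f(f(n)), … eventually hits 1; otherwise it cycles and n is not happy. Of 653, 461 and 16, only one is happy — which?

653

653: 653 → 70 → 49 → 97 → 130 → 10 → 1  — reaches 1 (happy)
461: 461 → 53 → 34 → 25 → 29 → 85 → 89 → 145 → 42 → 20 → 4 → 16 → 37 → 58 → 89  — repeats 89 (not happy)
16: 16 → 37 → 58 → 89 → 145 → 42 → 20 → 4 → 16  — repeats 16 (not happy)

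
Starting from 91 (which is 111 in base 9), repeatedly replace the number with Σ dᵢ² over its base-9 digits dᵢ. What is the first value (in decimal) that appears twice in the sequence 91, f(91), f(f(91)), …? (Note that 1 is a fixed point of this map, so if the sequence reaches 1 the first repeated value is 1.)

91 = (1,1,1)_9 → 1² + 1² + 1² = 3
3 = (3)_9 → 3² = 9
9 = (1,0)_9 → 1² + 0² = 1  — reached the fixed point 1.
1 → 1, so 1 is the first repeated value.

1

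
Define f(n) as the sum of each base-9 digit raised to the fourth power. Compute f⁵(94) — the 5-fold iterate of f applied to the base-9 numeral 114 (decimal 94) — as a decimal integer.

1394

94 = (1,1,4)_9 → 1⁴ + 1⁴ + 4⁴ = 1 + 1 + 256 = 258
258 = (3,1,6)_9 → 3⁴ + 1⁴ + 6⁴ = 81 + 1 + 1296 = 1378
1378 = (1,8,0,1)_9 → 1⁴ + 8⁴ + 0⁴ + 1⁴ = 1 + 4096 + 0 + 1 = 4098
4098 = (5,5,5,3)_9 → 5⁴ + 5⁴ + 5⁴ + 3⁴ = 625 + 625 + 625 + 81 = 1956
1956 = (2,6,1,3)_9 → 2⁴ + 6⁴ + 1⁴ + 3⁴ = 16 + 1296 + 1 + 81 = 1394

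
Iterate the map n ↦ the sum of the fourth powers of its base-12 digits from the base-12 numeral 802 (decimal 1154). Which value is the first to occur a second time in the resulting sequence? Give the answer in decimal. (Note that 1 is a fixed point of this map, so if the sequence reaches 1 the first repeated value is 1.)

20016

1154 = (8,0,2)_12 → 8⁴ + 0⁴ + 2⁴ = 4112
4112 = (2,4,6,8)_12 → 2⁴ + 4⁴ + 6⁴ + 8⁴ = 5664
5664 = (3,3,4,0)_12 → 3⁴ + 3⁴ + 4⁴ + 0⁴ = 418
418 = (2,10,10)_12 → 2⁴ + 10⁴ + 10⁴ = 20016
20016 = (11,7,0,0)_12 → 11⁴ + 7⁴ + 0⁴ + 0⁴ = 17042
17042 = (9,10,4,2)_12 → 9⁴ + 10⁴ + 4⁴ + 2⁴ = 16833
16833 = (9,8,10,9)_12 → 9⁴ + 8⁴ + 10⁴ + 9⁴ = 27218
27218 = (1,3,9,0,2)_12 → 1⁴ + 3⁴ + 9⁴ + 0⁴ + 2⁴ = 6659
6659 = (3,10,2,11)_12 → 3⁴ + 10⁴ + 2⁴ + 11⁴ = 24738
24738 = (1,2,3,9,6)_12 → 1⁴ + 2⁴ + 3⁴ + 9⁴ + 6⁴ = 7955
7955 = (4,7,2,11)_12 → 4⁴ + 7⁴ + 2⁴ + 11⁴ = 17314
17314 = (10,0,2,10)_12 → 10⁴ + 0⁴ + 2⁴ + 10⁴ = 20016  — 20016 already appeared earlier.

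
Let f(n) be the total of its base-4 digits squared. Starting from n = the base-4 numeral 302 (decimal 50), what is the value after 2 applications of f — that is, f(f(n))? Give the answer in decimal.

10

50 = (3,0,2)_4 → 3² + 0² + 2² = 9 + 0 + 4 = 13
13 = (3,1)_4 → 3² + 1² = 9 + 1 = 10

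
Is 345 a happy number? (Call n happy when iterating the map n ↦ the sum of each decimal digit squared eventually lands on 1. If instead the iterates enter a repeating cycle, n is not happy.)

345 → 3² + 4² + 5² = 9 + 16 + 25 = 50
50 → 5² + 0² = 25 + 0 = 25
25 → 2² + 5² = 4 + 25 = 29
29 → 2² + 9² = 4 + 81 = 85
85 → 8² + 5² = 64 + 25 = 89
89 → 8² + 9² = 64 + 81 = 145
145 → 1² + 4² + 5² = 1 + 16 + 25 = 42
42 → 4² + 2² = 16 + 4 = 20
20 → 2² + 0² = 4 + 0 = 4
4 → 4² = 16
16 → 1² + 6² = 1 + 36 = 37
37 → 3² + 7² = 9 + 49 = 58
58 → 5² + 8² = 25 + 64 = 89  — 89 already seen; the sequence cycles without reaching 1.

not happy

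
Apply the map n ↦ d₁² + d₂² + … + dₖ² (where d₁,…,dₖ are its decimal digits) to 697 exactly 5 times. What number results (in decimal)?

697 → 6² + 9² + 7² = 166
166 → 1² + 6² + 6² = 73
73 → 7² + 3² = 58
58 → 5² + 8² = 89
89 → 8² + 9² = 145

145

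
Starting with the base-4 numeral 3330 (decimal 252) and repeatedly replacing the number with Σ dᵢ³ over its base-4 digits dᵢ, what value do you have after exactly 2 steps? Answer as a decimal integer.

3

252 = (3,3,3,0)_4 → 3³ + 3³ + 3³ + 0³ = 27 + 27 + 27 + 0 = 81
81 = (1,1,0,1)_4 → 1³ + 1³ + 0³ + 1³ = 1 + 1 + 0 + 1 = 3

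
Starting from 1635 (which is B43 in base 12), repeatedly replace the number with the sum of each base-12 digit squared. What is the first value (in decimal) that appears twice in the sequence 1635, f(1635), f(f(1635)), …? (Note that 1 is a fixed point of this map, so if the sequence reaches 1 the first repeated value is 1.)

5

1635 = (11,4,3)_12 → 11² + 4² + 3² = 121 + 16 + 9 = 146
146 = (1,0,2)_12 → 1² + 0² + 2² = 1 + 0 + 4 = 5
5 = (5)_12 → 5² = 25
25 = (2,1)_12 → 2² + 1² = 4 + 1 = 5  — 5 already appeared earlier.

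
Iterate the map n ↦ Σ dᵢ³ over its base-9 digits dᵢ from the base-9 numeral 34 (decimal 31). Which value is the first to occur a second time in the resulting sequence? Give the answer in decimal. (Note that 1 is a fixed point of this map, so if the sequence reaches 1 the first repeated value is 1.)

27

31 = (3,4)_9 → 91
91 = (1,1,1)_9 → 3
3 = (3)_9 → 27
27 = (3,0)_9 → 27  — 27 already appeared earlier.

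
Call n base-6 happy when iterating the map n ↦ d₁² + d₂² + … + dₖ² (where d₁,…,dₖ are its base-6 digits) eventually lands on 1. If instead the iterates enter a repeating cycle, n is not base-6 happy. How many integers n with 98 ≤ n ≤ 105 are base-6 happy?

1

98: 98 → 24 → 16 → 20 → 13 → 5 → 25 → 17 → 29 → 41 → 26 → 20  — not base-6 happy
99: 99 → 29 → 41 → 26 → 20 → 13 → 5 → 25 → 17 → 29  — not base-6 happy
100: 100 → 36 → 1  — base-6 happy
101: 101 → 45 → 11 → 26 → 20 → 13 → 5 → 25 → 17 → 29 → 41 → 26  — not base-6 happy
102: 102 → 29 → 41 → 26 → 20 → 13 → 5 → 25 → 17 → 29  — not base-6 happy
103: 103 → 30 → 25 → 17 → 29 → 41 → 26 → 20 → 13 → 5 → 25  — not base-6 happy
104: 104 → 33 → 34 → 41 → 26 → 20 → 13 → 5 → 25 → 17 → 29 → 41  — not base-6 happy
105: 105 → 38 → 5 → 25 → 17 → 29 → 41 → 26 → 20 → 13 → 5  — not base-6 happy
base-6 happy: 100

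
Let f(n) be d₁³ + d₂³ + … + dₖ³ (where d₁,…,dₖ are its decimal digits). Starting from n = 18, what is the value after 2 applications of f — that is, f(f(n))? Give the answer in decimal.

18 → 1³ + 8³ = 513
513 → 5³ + 1³ + 3³ = 153

153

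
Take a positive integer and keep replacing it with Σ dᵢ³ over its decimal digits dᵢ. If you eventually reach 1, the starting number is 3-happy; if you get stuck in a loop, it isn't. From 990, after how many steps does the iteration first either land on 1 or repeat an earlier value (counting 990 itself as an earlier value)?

5

990 → 9³ + 9³ + 0³ = 1458
1458 → 1³ + 4³ + 5³ + 8³ = 702
702 → 7³ + 0³ + 2³ = 351
351 → 3³ + 5³ + 1³ = 153
153 → 1³ + 5³ + 3³ = 153  — 153 repeats.
That took 5 steps.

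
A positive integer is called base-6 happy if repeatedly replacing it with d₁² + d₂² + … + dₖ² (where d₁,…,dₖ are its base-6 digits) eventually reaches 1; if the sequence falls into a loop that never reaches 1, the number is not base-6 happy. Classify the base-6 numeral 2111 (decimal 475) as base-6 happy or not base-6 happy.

475 = (2,1,1,1)_6 → 2² + 1² + 1² + 1² = 4 + 1 + 1 + 1 = 7
7 = (1,1)_6 → 1² + 1² = 1 + 1 = 2
2 = (2)_6 → 2² = 4
4 = (4)_6 → 4² = 16
16 = (2,4)_6 → 2² + 4² = 4 + 16 = 20
20 = (3,2)_6 → 3² + 2² = 9 + 4 = 13
13 = (2,1)_6 → 2² + 1² = 4 + 1 = 5
5 = (5)_6 → 5² = 25
25 = (4,1)_6 → 4² + 1² = 16 + 1 = 17
17 = (2,5)_6 → 2² + 5² = 4 + 25 = 29
29 = (4,5)_6 → 4² + 5² = 16 + 25 = 41
41 = (1,0,5)_6 → 1² + 0² + 5² = 1 + 0 + 25 = 26
26 = (4,2)_6 → 4² + 2² = 16 + 4 = 20  — 20 already seen; the sequence cycles without reaching 1.

not base-6 happy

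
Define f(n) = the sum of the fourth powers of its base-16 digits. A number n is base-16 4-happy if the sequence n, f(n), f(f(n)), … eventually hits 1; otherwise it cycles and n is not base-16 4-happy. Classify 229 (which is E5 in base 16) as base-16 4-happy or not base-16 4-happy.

base-16 4-happy

229 = (14,5)_16 → 39041
39041 = (9,8,8,1)_16 → 14754
14754 = (3,9,10,2)_16 → 16658
16658 = (4,1,1,2)_16 → 274
274 = (1,1,2)_16 → 18
18 = (1,2)_16 → 17
17 = (1,1)_16 → 2
2 = (2)_16 → 16
16 = (1,0)_16 → 1  — reached 1.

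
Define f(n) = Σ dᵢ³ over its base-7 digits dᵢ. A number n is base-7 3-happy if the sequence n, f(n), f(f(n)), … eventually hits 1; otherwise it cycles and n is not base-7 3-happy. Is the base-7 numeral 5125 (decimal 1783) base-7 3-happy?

not base-7 3-happy

1783 = (5,1,2,5)_7 → 5³ + 1³ + 2³ + 5³ = 259
259 = (5,2,0)_7 → 5³ + 2³ + 0³ = 133
133 = (2,5,0)_7 → 2³ + 5³ + 0³ = 133  — 133 already seen; the sequence cycles without reaching 1.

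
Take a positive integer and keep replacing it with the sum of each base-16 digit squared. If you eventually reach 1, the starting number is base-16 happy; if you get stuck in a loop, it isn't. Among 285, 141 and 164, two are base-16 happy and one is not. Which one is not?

285

285: 285 → 171 → 221 → 338 → 30 → 197 → 169 → 181 → 146 → 85 → 50 → 13 → 169  — repeats 169 (not base-16 happy)
141: 141 → 233 → 277 → 27 → 122 → 149 → 106 → 136 → 128 → 64 → 16 → 1  — reaches 1 (base-16 happy)
164: 164 → 116 → 65 → 17 → 2 → 4 → 16 → 1  — reaches 1 (base-16 happy)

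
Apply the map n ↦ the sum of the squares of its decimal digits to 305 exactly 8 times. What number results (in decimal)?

305 → 3² + 0² + 5² = 34
34 → 3² + 4² = 25
25 → 2² + 5² = 29
29 → 2² + 9² = 85
85 → 8² + 5² = 89
89 → 8² + 9² = 145
145 → 1² + 4² + 5² = 42
42 → 4² + 2² = 20

20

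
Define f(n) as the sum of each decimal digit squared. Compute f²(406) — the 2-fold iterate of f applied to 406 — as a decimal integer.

29

406 → 4² + 0² + 6² = 52
52 → 5² + 2² = 29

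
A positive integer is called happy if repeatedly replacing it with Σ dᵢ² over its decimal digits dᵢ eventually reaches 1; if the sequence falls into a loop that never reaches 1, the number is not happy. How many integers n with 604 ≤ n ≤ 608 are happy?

1

604: 604 → 52 → 29 → 85 → 89 → 145 → 42 → 20 → 4 → 16 → 37 → 58 → 89  (repeats 89)
605: 605 → 61 → 37 → 58 → 89 → 145 → 42 → 20 → 4 → 16 → 37  (repeats 37)
606: 606 → 72 → 53 → 34 → 25 → 29 → 85 → 89 → 145 → 42 → 20 → 4 → 16 → 37 → 58 → 89  (repeats 89)
607: 607 → 85 → 89 → 145 → 42 → 20 → 4 → 16 → 37 → 58 → 89  (repeats 89)
608: 608 → 100 → 1  (reaches 1)
happy: 608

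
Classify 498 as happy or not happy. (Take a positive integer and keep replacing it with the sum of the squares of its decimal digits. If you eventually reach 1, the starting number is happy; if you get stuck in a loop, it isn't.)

498 → 161
161 → 38
38 → 73
73 → 58
58 → 89
89 → 145
145 → 42
42 → 20
20 → 4
4 → 16
16 → 37
37 → 58  — 58 already seen; the sequence cycles without reaching 1.

not happy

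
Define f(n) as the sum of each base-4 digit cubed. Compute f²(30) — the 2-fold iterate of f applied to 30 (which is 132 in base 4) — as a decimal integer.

9

30 = (1,3,2)_4 → 1³ + 3³ + 2³ = 1 + 27 + 8 = 36
36 = (2,1,0)_4 → 2³ + 1³ + 0³ = 8 + 1 + 0 = 9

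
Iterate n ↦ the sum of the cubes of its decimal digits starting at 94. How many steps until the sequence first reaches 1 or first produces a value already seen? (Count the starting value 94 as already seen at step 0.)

5

94 → 9³ + 4³ = 793
793 → 7³ + 9³ + 3³ = 1099
1099 → 1³ + 0³ + 9³ + 9³ = 1459
1459 → 1³ + 4³ + 5³ + 9³ = 919
919 → 9³ + 1³ + 9³ = 1459  — 1459 repeats.
That took 5 steps.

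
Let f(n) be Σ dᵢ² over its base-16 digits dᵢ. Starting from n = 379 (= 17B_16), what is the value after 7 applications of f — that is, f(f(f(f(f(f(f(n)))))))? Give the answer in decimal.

181

379 = (1,7,11)_16 → 1² + 7² + 11² = 1 + 49 + 121 = 171
171 = (10,11)_16 → 10² + 11² = 100 + 121 = 221
221 = (13,13)_16 → 13² + 13² = 169 + 169 = 338
338 = (1,5,2)_16 → 1² + 5² + 2² = 1 + 25 + 4 = 30
30 = (1,14)_16 → 1² + 14² = 1 + 196 = 197
197 = (12,5)_16 → 12² + 5² = 144 + 25 = 169
169 = (10,9)_16 → 10² + 9² = 100 + 81 = 181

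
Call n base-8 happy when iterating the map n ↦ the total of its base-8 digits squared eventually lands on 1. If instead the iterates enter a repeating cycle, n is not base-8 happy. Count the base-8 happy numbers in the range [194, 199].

1

194: 194 → 13 → 26 → 13  — not base-8 happy
195: 195 → 18 → 8 → 1  — base-8 happy
196: 196 → 25 → 10 → 5 → 25  — not base-8 happy
197: 197 → 34 → 20 → 20  — not base-8 happy
198: 198 → 45 → 50 → 40 → 25 → 10 → 5 → 25  — not base-8 happy
199: 199 → 58 → 53 → 61 → 74 → 6 → 36 → 32 → 16 → 4 → 16  — not base-8 happy
base-8 happy: 195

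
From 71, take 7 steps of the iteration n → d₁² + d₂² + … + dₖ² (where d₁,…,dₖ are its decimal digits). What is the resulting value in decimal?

71 → 7² + 1² = 50
50 → 5² + 0² = 25
25 → 2² + 5² = 29
29 → 2² + 9² = 85
85 → 8² + 5² = 89
89 → 8² + 9² = 145
145 → 1² + 4² + 5² = 42

42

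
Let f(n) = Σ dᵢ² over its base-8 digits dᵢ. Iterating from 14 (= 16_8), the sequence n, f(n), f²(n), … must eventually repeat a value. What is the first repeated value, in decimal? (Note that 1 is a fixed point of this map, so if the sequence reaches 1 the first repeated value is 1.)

26

14 = (1,6)_8 → 37
37 = (4,5)_8 → 41
41 = (5,1)_8 → 26
26 = (3,2)_8 → 13
13 = (1,5)_8 → 26  — 26 already appeared earlier.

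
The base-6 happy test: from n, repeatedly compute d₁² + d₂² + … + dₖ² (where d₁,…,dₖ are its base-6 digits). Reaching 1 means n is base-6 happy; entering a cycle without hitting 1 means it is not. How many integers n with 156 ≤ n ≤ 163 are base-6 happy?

1

156: 156 → 20 → 13 → 5 → 25 → 17 → 29 → 41 → 26 → 20  — not base-6 happy
157: 157 → 21 → 18 → 9 → 10 → 17 → 29 → 41 → 26 → 20 → 13 → 5 → 25 → 17  — not base-6 happy
158: 158 → 24 → 16 → 20 → 13 → 5 → 25 → 17 → 29 → 41 → 26 → 20  — not base-6 happy
159: 159 → 29 → 41 → 26 → 20 → 13 → 5 → 25 → 17 → 29  — not base-6 happy
160: 160 → 36 → 1  — base-6 happy
161: 161 → 45 → 11 → 26 → 20 → 13 → 5 → 25 → 17 → 29 → 41 → 26  — not base-6 happy
162: 162 → 25 → 17 → 29 → 41 → 26 → 20 → 13 → 5 → 25  — not base-6 happy
163: 163 → 26 → 20 → 13 → 5 → 25 → 17 → 29 → 41 → 26  — not base-6 happy
base-6 happy: 160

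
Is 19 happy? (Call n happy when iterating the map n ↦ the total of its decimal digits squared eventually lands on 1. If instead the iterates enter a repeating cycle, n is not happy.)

19 → 1² + 9² = 1 + 81 = 82
82 → 8² + 2² = 64 + 4 = 68
68 → 6² + 8² = 36 + 64 = 100
100 → 1² + 0² + 0² = 1 + 0 + 0 = 1  — reached 1.

happy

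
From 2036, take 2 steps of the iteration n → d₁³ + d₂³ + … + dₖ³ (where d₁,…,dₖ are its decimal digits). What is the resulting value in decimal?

134

2036 → 2³ + 0³ + 3³ + 6³ = 251
251 → 2³ + 5³ + 1³ = 134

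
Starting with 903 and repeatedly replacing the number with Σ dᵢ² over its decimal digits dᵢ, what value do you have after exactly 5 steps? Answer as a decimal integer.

903 → 9² + 0² + 3² = 90
90 → 9² + 0² = 81
81 → 8² + 1² = 65
65 → 6² + 5² = 61
61 → 6² + 1² = 37

37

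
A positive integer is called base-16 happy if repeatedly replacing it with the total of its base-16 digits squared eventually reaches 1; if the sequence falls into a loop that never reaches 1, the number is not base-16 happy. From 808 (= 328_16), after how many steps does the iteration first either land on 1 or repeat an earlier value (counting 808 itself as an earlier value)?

15

808 = (3,2,8)_16 → 77
77 = (4,13)_16 → 185
185 = (11,9)_16 → 202
202 = (12,10)_16 → 244
244 = (15,4)_16 → 241
241 = (15,1)_16 → 226
226 = (14,2)_16 → 200
200 = (12,8)_16 → 208
208 = (13,0)_16 → 169
169 = (10,9)_16 → 181
181 = (11,5)_16 → 146
146 = (9,2)_16 → 85
85 = (5,5)_16 → 50
50 = (3,2)_16 → 13
13 = (13)_16 → 169  — 169 repeats.
That took 15 steps.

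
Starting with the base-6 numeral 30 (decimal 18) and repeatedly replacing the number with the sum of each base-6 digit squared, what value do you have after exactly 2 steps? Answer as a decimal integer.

18 = (3,0)_6 → 3² + 0² = 9
9 = (1,3)_6 → 1² + 3² = 10

10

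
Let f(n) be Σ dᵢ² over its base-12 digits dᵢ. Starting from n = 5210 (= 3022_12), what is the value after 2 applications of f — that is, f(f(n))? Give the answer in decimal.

5210 = (3,0,2,2)_12 → 3² + 0² + 2² + 2² = 9 + 0 + 4 + 4 = 17
17 = (1,5)_12 → 1² + 5² = 1 + 25 = 26

26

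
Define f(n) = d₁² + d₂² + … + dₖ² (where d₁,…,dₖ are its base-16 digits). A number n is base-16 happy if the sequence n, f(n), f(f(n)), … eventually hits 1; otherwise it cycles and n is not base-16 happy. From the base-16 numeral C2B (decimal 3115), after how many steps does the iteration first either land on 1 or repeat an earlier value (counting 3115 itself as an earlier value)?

3115 = (12,2,11)_16 → 12² + 2² + 11² = 144 + 4 + 121 = 269
269 = (1,0,13)_16 → 1² + 0² + 13² = 1 + 0 + 169 = 170
170 = (10,10)_16 → 10² + 10² = 100 + 100 = 200
200 = (12,8)_16 → 12² + 8² = 144 + 64 = 208
208 = (13,0)_16 → 13² + 0² = 169 + 0 = 169
169 = (10,9)_16 → 10² + 9² = 100 + 81 = 181
181 = (11,5)_16 → 11² + 5² = 121 + 25 = 146
146 = (9,2)_16 → 9² + 2² = 81 + 4 = 85
85 = (5,5)_16 → 5² + 5² = 25 + 25 = 50
50 = (3,2)_16 → 3² + 2² = 9 + 4 = 13
13 = (13)_16 → 13² = 169  — 169 repeats.
That took 11 steps.

11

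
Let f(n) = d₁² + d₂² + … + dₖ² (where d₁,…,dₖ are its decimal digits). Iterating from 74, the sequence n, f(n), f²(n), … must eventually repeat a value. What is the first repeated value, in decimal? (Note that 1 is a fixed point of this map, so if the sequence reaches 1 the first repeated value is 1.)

74 → 7² + 4² = 65
65 → 6² + 5² = 61
61 → 6² + 1² = 37
37 → 3² + 7² = 58
58 → 5² + 8² = 89
89 → 8² + 9² = 145
145 → 1² + 4² + 5² = 42
42 → 4² + 2² = 20
20 → 2² + 0² = 4
4 → 4² = 16
16 → 1² + 6² = 37  — 37 already appeared earlier.

37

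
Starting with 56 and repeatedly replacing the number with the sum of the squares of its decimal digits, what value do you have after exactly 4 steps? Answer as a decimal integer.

89

56 → 5² + 6² = 25 + 36 = 61
61 → 6² + 1² = 36 + 1 = 37
37 → 3² + 7² = 9 + 49 = 58
58 → 5² + 8² = 25 + 64 = 89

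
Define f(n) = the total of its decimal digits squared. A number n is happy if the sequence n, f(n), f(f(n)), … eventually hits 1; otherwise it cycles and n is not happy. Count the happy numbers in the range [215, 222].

1

215: 215 → 30 → 9 → 81 → 65 → 61 → 37 → 58 → 89 → 145 → 42 → 20 → 4 → 16 → 37  (repeats 37)
216: 216 → 41 → 17 → 50 → 25 → 29 → 85 → 89 → 145 → 42 → 20 → 4 → 16 → 37 → 58 → 89  (repeats 89)
217: 217 → 54 → 41 → 17 → 50 → 25 → 29 → 85 → 89 → 145 → 42 → 20 → 4 → 16 → 37 → 58 → 89  (repeats 89)
218: 218 → 69 → 117 → 51 → 26 → 40 → 16 → 37 → 58 → 89 → 145 → 42 → 20 → 4 → 16  (repeats 16)
219: 219 → 86 → 100 → 1  (reaches 1)
220: 220 → 8 → 64 → 52 → 29 → 85 → 89 → 145 → 42 → 20 → 4 → 16 → 37 → 58 → 89  (repeats 89)
221: 221 → 9 → 81 → 65 → 61 → 37 → 58 → 89 → 145 → 42 → 20 → 4 → 16 → 37  (repeats 37)
222: 222 → 12 → 5 → 25 → 29 → 85 → 89 → 145 → 42 → 20 → 4 → 16 → 37 → 58 → 89  (repeats 89)
happy: 219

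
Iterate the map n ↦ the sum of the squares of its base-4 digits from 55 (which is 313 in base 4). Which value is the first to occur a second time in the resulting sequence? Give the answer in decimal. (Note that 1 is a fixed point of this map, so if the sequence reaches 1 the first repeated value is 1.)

55 = (3,1,3)_4 → 3² + 1² + 3² = 9 + 1 + 9 = 19
19 = (1,0,3)_4 → 1² + 0² + 3² = 1 + 0 + 9 = 10
10 = (2,2)_4 → 2² + 2² = 4 + 4 = 8
8 = (2,0)_4 → 2² + 0² = 4 + 0 = 4
4 = (1,0)_4 → 1² + 0² = 1 + 0 = 1  — reached the fixed point 1.
1 → 1, so 1 is the first repeated value.

1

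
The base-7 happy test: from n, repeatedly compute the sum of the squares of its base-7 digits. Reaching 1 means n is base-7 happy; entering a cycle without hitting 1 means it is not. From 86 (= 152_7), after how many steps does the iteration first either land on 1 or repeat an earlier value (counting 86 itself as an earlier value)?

86 = (1,5,2)_7 → 30
30 = (4,2)_7 → 20
20 = (2,6)_7 → 40
40 = (5,5)_7 → 50
50 = (1,0,1)_7 → 2
2 = (2)_7 → 4
4 = (4)_7 → 16
16 = (2,2)_7 → 8
8 = (1,1)_7 → 2  — 2 repeats.
That took 9 steps.

9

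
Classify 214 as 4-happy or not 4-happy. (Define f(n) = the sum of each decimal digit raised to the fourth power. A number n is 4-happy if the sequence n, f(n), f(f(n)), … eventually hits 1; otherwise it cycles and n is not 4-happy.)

214 → 2⁴ + 1⁴ + 4⁴ = 16 + 1 + 256 = 273
273 → 2⁴ + 7⁴ + 3⁴ = 16 + 2401 + 81 = 2498
2498 → 2⁴ + 4⁴ + 9⁴ + 8⁴ = 16 + 256 + 6561 + 4096 = 10929
10929 → 1⁴ + 0⁴ + 9⁴ + 2⁴ + 9⁴ = 1 + 0 + 6561 + 16 + 6561 = 13139
13139 → 1⁴ + 3⁴ + 1⁴ + 3⁴ + 9⁴ = 1 + 81 + 1 + 81 + 6561 = 6725
6725 → 6⁴ + 7⁴ + 2⁴ + 5⁴ = 1296 + 2401 + 16 + 625 = 4338
4338 → 4⁴ + 3⁴ + 3⁴ + 8⁴ = 256 + 81 + 81 + 4096 = 4514
4514 → 4⁴ + 5⁴ + 1⁴ + 4⁴ = 256 + 625 + 1 + 256 = 1138
1138 → 1⁴ + 1⁴ + 3⁴ + 8⁴ = 1 + 1 + 81 + 4096 = 4179
4179 → 4⁴ + 1⁴ + 7⁴ + 9⁴ = 256 + 1 + 2401 + 6561 = 9219
9219 → 9⁴ + 2⁴ + 1⁴ + 9⁴ = 6561 + 16 + 1 + 6561 = 13139  — 13139 already seen; the sequence cycles without reaching 1.

not 4-happy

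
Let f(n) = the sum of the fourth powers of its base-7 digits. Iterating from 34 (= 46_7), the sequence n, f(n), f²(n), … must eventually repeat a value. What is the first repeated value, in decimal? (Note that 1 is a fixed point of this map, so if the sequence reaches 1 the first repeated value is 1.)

1552

34 = (4,6)_7 → 4⁴ + 6⁴ = 256 + 1296 = 1552
1552 = (4,3,4,5)_7 → 4⁴ + 3⁴ + 4⁴ + 5⁴ = 256 + 81 + 256 + 625 = 1218
1218 = (3,3,6,0)_7 → 3⁴ + 3⁴ + 6⁴ + 0⁴ = 81 + 81 + 1296 + 0 = 1458
1458 = (4,1,5,2)_7 → 4⁴ + 1⁴ + 5⁴ + 2⁴ = 256 + 1 + 625 + 16 = 898
898 = (2,4,2,2)_7 → 2⁴ + 4⁴ + 2⁴ + 2⁴ = 16 + 256 + 16 + 16 = 304
304 = (6,1,3)_7 → 6⁴ + 1⁴ + 3⁴ = 1296 + 1 + 81 = 1378
1378 = (4,0,0,6)_7 → 4⁴ + 0⁴ + 0⁴ + 6⁴ = 256 + 0 + 0 + 1296 = 1552  — 1552 already appeared earlier.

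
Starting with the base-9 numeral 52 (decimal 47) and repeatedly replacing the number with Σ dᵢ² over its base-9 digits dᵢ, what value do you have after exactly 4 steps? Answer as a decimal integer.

47 = (5,2)_9 → 5² + 2² = 29
29 = (3,2)_9 → 3² + 2² = 13
13 = (1,4)_9 → 1² + 4² = 17
17 = (1,8)_9 → 1² + 8² = 65

65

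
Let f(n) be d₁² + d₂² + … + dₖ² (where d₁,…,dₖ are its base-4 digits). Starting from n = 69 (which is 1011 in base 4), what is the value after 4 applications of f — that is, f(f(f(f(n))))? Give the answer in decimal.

69 = (1,0,1,1)_4 → 1² + 0² + 1² + 1² = 3
3 = (3)_4 → 3² = 9
9 = (2,1)_4 → 2² + 1² = 5
5 = (1,1)_4 → 1² + 1² = 2

2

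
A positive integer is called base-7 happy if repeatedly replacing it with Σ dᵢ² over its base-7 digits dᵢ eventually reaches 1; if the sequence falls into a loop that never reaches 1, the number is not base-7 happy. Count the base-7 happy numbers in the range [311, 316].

311: 311 → 49 → 1  (reaches 1)
312: 312 → 56 → 2 → 4 → 16 → 8 → 2  (repeats 2)
313: 313 → 65 → 9 → 5 → 25 → 25  (repeats 25)
314: 314 → 76 → 46 → 52 → 10 → 10  (repeats 10)
315: 315 → 45 → 45  (repeats 45)
316: 316 → 46 → 52 → 10 → 10  (repeats 10)
base-7 happy: 311

1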